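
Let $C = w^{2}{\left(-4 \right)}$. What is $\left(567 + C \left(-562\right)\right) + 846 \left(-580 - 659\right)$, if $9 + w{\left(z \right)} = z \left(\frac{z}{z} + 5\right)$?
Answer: $-1659645$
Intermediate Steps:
$w{\left(z \right)} = -9 + 6 z$ ($w{\left(z \right)} = -9 + z \left(\frac{z}{z} + 5\right) = -9 + z \left(1 + 5\right) = -9 + z 6 = -9 + 6 z$)
$C = 1089$ ($C = \left(-9 + 6 \left(-4\right)\right)^{2} = \left(-9 - 24\right)^{2} = \left(-33\right)^{2} = 1089$)
$\left(567 + C \left(-562\right)\right) + 846 \left(-580 - 659\right) = \left(567 + 1089 \left(-562\right)\right) + 846 \left(-580 - 659\right) = \left(567 - 612018\right) + 846 \left(-1239\right) = -611451 - 1048194 = -1659645$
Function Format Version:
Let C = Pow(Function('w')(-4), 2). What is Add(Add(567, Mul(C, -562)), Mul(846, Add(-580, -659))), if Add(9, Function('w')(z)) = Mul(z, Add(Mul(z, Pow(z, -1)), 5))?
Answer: -1659645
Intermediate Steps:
Function('w')(z) = Add(-9, Mul(6, z)) (Function('w')(z) = Add(-9, Mul(z, Add(Mul(z, Pow(z, -1)), 5))) = Add(-9, Mul(z, Add(1, 5))) = Add(-9, Mul(z, 6)) = Add(-9, Mul(6, z)))
C = 1089 (C = Pow(Add(-9, Mul(6, -4)), 2) = Pow(Add(-9, -24), 2) = Pow(-33, 2) = 1089)
Add(Add(567, Mul(C, -562)), Mul(846, Add(-580, -659))) = Add(Add(567, Mul(1089, -562)), Mul(846, Add(-580, -659))) = Add(Add(567, -612018), Mul(846, -1239)) = Add(-611451, -1048194) = -1659645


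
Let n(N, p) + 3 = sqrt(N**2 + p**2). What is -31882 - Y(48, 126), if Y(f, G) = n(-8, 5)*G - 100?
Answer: -31404 - 126*sqrt(89) ≈ -32593.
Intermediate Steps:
n(N, p) = -3 + sqrt(N**2 + p**2)
Y(f, G) = -100 + G*(-3 + sqrt(89)) (Y(f, G) = (-3 + sqrt((-8)**2 + 5**2))*G - 100 = (-3 + sqrt(64 + 25))*G - 100 = (-3 + sqrt(89))*G - 100 = G*(-3 + sqrt(89)) - 100 = -100 + G*(-3 + sqrt(89)))
-31882 - Y(48, 126) = -31882 - (-100 - 1*126*(3 - sqrt(89))) = -31882 - (-100 + (-378 + 126*sqrt(89))) = -31882 - (-478 + 126*sqrt(89)) = -31882 + (478 - 126*sqrt(89)) = -31404 - 126*sqrt(89)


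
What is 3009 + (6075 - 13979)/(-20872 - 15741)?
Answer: 5798759/1927 ≈ 3009.2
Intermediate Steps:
3009 + (6075 - 13979)/(-20872 - 15741) = 3009 - 7904/(-36613) = 3009 - 7904*(-1/36613) = 3009 + 416/1927 = 5798759/1927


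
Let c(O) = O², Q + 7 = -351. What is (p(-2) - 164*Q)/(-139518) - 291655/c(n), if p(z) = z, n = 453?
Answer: -2929941260/1590574959 ≈ -1.8421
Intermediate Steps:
Q = -358 (Q = -7 - 351 = -358)
(p(-2) - 164*Q)/(-139518) - 291655/c(n) = (-2 - 164*(-358))/(-139518) - 291655/(453²) = (-2 + 58712)*(-1/139518) - 291655/205209 = 58710*(-1/139518) - 291655*1/205209 = -9785/23253 - 291655/205209 = -2929941260/1590574959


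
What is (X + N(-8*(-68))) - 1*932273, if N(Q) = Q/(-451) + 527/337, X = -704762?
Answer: -248807984196/151987 ≈ -1.6370e+6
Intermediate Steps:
N(Q) = 527/337 - Q/451 (N(Q) = Q*(-1/451) + 527*(1/337) = -Q/451 + 527/337 = 527/337 - Q/451)
(X + N(-8*(-68))) - 1*932273 = (-704762 + (527/337 - (-8)*(-68)/451)) - 1*932273 = (-704762 + (527/337 - 1/451*544)) - 932273 = (-704762 + (527/337 - 544/451)) - 932273 = (-704762 + 54349/151987) - 932273 = -107114607745/151987 - 932273 = -248807984196/151987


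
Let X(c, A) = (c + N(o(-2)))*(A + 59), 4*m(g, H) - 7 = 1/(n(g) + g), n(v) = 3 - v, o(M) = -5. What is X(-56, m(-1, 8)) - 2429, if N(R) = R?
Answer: -36839/6 ≈ -6139.8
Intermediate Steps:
m(g, H) = 11/6 (m(g, H) = 7/4 + 1/(4*((3 - g) + g)) = 7/4 + (¼)/3 = 7/4 + (¼)*(⅓) = 7/4 + 1/12 = 11/6)
X(c, A) = (-5 + c)*(59 + A) (X(c, A) = (c - 5)*(A + 59) = (-5 + c)*(59 + A))
X(-56, m(-1, 8)) - 2429 = (-295 - 5*11/6 + 59*(-56) + (11/6)*(-56)) - 2429 = (-295 - 55/6 - 3304 - 308/3) - 2429 = -22265/6 - 2429 = -36839/6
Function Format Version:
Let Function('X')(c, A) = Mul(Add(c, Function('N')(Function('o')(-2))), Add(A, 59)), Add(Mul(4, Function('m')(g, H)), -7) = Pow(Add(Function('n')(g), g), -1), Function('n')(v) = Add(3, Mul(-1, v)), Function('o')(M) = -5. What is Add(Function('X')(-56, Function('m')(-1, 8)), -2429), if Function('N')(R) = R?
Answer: Rational(-36839, 6) ≈ -6139.8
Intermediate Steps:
Function('m')(g, H) = Rational(11, 6) (Function('m')(g, H) = Add(Rational(7, 4), Mul(Rational(1, 4), Pow(Add(Add(3, Mul(-1, g)), g), -1))) = Add(Rational(7, 4), Mul(Rational(1, 4), Pow(3, -1))) = Add(Rational(7, 4), Mul(Rational(1, 4), Rational(1, 3))) = Add(Rational(7, 4), Rational(1, 12)) = Rational(11, 6))
Function('X')(c, A) = Mul(Add(-5, c), Add(59, A)) (Function('X')(c, A) = Mul(Add(c, -5), Add(A, 59)) = Mul(Add(-5, c), Add(59, A)))
Add(Function('X')(-56, Function('m')(-1, 8)), -2429) = Add(Add(-295, Mul(-5, Rational(11, 6)), Mul(59, -56), Mul(Rational(11, 6), -56)), -2429) = Add(Add(-295, Rational(-55, 6), -3304, Rational(-308, 3)), -2429) = Add(Rational(-22265, 6), -2429) = Rational(-36839, 6)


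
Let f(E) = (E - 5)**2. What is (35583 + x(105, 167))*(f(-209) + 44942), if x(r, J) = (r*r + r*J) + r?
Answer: 5829735024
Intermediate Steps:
f(E) = (-5 + E)**2
x(r, J) = r + r**2 + J*r (x(r, J) = (r**2 + J*r) + r = r + r**2 + J*r)
(35583 + x(105, 167))*(f(-209) + 44942) = (35583 + 105*(1 + 167 + 105))*((-5 - 209)**2 + 44942) = (35583 + 105*273)*((-214)**2 + 44942) = (35583 + 28665)*(45796 + 44942) = 64248*90738 = 5829735024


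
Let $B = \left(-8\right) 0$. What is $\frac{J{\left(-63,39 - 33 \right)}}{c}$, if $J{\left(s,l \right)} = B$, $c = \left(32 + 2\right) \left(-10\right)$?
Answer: $0$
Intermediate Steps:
$B = 0$
$c = -340$ ($c = 34 \left(-10\right) = -340$)
$J{\left(s,l \right)} = 0$
$\frac{J{\left(-63,39 - 33 \right)}}{c} = \frac{0}{-340} = 0 \left(- \frac{1}{340}\right) = 0$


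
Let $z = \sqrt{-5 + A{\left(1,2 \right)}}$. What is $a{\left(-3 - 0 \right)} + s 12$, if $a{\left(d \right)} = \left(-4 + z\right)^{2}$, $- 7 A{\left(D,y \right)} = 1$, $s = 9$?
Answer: $\frac{832}{7} - \frac{48 i \sqrt{7}}{7} \approx 118.86 - 18.142 i$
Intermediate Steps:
$A{\left(D,y \right)} = - \frac{1}{7}$ ($A{\left(D,y \right)} = \left(- \frac{1}{7}\right) 1 = - \frac{1}{7}$)
$z = \frac{6 i \sqrt{7}}{7}$ ($z = \sqrt{-5 - \frac{1}{7}} = \sqrt{- \frac{36}{7}} = \frac{6 i \sqrt{7}}{7} \approx 2.2678 i$)
$a{\left(d \right)} = \left(-4 + \frac{6 i \sqrt{7}}{7}\right)^{2}$
$a{\left(-3 - 0 \right)} + s 12 = \left(\frac{76}{7} - \frac{48 i \sqrt{7}}{7}\right) + 9 \cdot 12 = \left(\frac{76}{7} - \frac{48 i \sqrt{7}}{7}\right) + 108 = \frac{832}{7} - \frac{48 i \sqrt{7}}{7}$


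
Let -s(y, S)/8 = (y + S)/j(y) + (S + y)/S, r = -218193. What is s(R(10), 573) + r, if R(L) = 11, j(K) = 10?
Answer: -626484833/2865 ≈ -2.1867e+5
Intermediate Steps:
s(y, S) = -4*S/5 - 4*y/5 - 8*(S + y)/S (s(y, S) = -8*((y + S)/10 + (S + y)/S) = -8*((S + y)*(1/10) + (S + y)/S) = -8*((S/10 + y/10) + (S + y)/S) = -8*(S/10 + y/10 + (S + y)/S) = -4*S/5 - 4*y/5 - 8*(S + y)/S)
s(R(10), 573) + r = (4/5)*(-10*11 + 573*(-10 - 1*573 - 1*11))/573 - 218193 = (4/5)*(1/573)*(-110 + 573*(-10 - 573 - 11)) - 218193 = (4/5)*(1/573)*(-110 + 573*(-594)) - 218193 = (4/5)*(1/573)*(-110 - 340362) - 218193 = (4/5)*(1/573)*(-340472) - 218193 = -1361888/2865 - 218193 = -626484833/2865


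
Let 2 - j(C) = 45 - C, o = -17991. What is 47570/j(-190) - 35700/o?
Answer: -282504590/1397301 ≈ -202.18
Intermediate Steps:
j(C) = -43 + C (j(C) = 2 - (45 - C) = 2 + (-45 + C) = -43 + C)
47570/j(-190) - 35700/o = 47570/(-43 - 190) - 35700/(-17991) = 47570/(-233) - 35700*(-1/17991) = 47570*(-1/233) + 11900/5997 = -47570/233 + 11900/5997 = -282504590/1397301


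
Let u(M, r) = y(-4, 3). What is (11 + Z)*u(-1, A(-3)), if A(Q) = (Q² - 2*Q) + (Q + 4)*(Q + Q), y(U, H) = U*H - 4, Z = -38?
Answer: 432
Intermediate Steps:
y(U, H) = -4 + H*U (y(U, H) = H*U - 4 = -4 + H*U)
A(Q) = Q² - 2*Q + 2*Q*(4 + Q) (A(Q) = (Q² - 2*Q) + (4 + Q)*(2*Q) = (Q² - 2*Q) + 2*Q*(4 + Q) = Q² - 2*Q + 2*Q*(4 + Q))
u(M, r) = -16 (u(M, r) = -4 + 3*(-4) = -4 - 12 = -16)
(11 + Z)*u(-1, A(-3)) = (11 - 38)*(-16) = -27*(-16) = 432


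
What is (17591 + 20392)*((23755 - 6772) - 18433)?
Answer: -55075350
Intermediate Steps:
(17591 + 20392)*((23755 - 6772) - 18433) = 37983*(16983 - 18433) = 37983*(-1450) = -55075350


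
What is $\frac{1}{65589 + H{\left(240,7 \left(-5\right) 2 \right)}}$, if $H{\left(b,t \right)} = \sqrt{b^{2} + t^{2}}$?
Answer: $\frac{1}{65839} \approx 1.5189 \cdot 10^{-5}$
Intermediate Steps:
$\frac{1}{65589 + H{\left(240,7 \left(-5\right) 2 \right)}} = \frac{1}{65589 + \sqrt{240^{2} + \left(7 \left(-5\right) 2\right)^{2}}} = \frac{1}{65589 + \sqrt{57600 + \left(\left(-35\right) 2\right)^{2}}} = \frac{1}{65589 + \sqrt{57600 + \left(-70\right)^{2}}} = \frac{1}{65589 + \sqrt{57600 + 4900}} = \frac{1}{65589 + \sqrt{62500}} = \frac{1}{65589 + 250} = \frac{1}{65839}$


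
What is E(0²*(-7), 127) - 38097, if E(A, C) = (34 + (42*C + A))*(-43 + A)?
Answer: -268921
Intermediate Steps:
E(A, C) = (-43 + A)*(34 + A + 42*C) (E(A, C) = (34 + (A + 42*C))*(-43 + A) = (34 + A + 42*C)*(-43 + A) = (-43 + A)*(34 + A + 42*C))
E(0²*(-7), 127) - 38097 = (-1462 + (0²*(-7))² - 1806*127 - 9*0²*(-7) + 42*(0²*(-7))*127) - 38097 = (-1462 + (0*(-7))² - 229362 - 0*(-7) + 42*(0*(-7))*127) - 38097 = (-1462 + 0² - 229362 - 9*0 + 42*0*127) - 38097 = (-1462 + 0 - 229362 + 0 + 0) - 38097 = -230824 - 38097 = -268921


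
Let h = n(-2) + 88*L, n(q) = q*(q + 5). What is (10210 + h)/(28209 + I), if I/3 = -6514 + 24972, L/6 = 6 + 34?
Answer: 31324/83583 ≈ 0.37477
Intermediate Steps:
n(q) = q*(5 + q)
L = 240 (L = 6*(6 + 34) = 6*40 = 240)
I = 55374 (I = 3*(-6514 + 24972) = 3*18458 = 55374)
h = 21114 (h = -2*(5 - 2) + 88*240 = -2*3 + 21120 = -6 + 21120 = 21114)
(10210 + h)/(28209 + I) = (10210 + 21114)/(28209 + 55374) = 31324/83583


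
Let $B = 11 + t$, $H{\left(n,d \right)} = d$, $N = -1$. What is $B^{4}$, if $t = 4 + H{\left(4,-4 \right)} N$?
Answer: $130321$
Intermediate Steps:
$t = 8$ ($t = 4 - -4 = 4 + 4 = 8$)
$B = 19$ ($B = 11 + 8 = 19$)
$B^{4} = 19^{4} = 130321$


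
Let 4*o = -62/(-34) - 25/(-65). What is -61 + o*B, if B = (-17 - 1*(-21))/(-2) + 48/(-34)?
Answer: -236253/3757 ≈ -62.883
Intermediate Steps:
B = -58/17 (B = (-17 + 21)*(-½) + 48*(-1/34) = 4*(-½) - 24/17 = -2 - 24/17 = -58/17 ≈ -3.4118)
o = 122/221 (o = (-62/(-34) - 25/(-65))/4 = (-62*(-1/34) - 25*(-1/65))/4 = (31/17 + 5/13)/4 = (¼)*(488/221) = 122/221 ≈ 0.55204)
-61 + o*B = -61 + (122/221)*(-58/17) = -61 - 7076/3757 = -236253/3757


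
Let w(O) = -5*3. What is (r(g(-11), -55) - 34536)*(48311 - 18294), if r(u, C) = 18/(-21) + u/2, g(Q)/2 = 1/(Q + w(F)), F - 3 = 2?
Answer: -14513715935/14 ≈ -1.0367e+9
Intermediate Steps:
F = 5 (F = 3 + 2 = 5)
w(O) = -15
g(Q) = 2/(-15 + Q) (g(Q) = 2/(Q - 15) = 2/(-15 + Q))
r(u, C) = -6/7 + u/2 (r(u, C) = 18*(-1/21) + u*(½) = -6/7 + u/2)
(r(g(-11), -55) - 34536)*(48311 - 18294) = ((-6/7 + (2/(-15 - 11))/2) - 34536)*(48311 - 18294) = ((-6/7 + (2/(-26))/2) - 34536)*30017 = ((-6/7 + (2*(-1/26))/2) - 34536)*30017 = ((-6/7 + (½)*(-1/13)) - 34536)*30017 = ((-6/7 - 1/26) - 34536)*30017 = (-163/182 - 34536)*30017 = -6285715/182*30017 = -14513715935/14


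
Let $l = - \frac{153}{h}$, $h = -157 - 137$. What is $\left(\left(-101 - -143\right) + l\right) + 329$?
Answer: $\frac{36409}{98} \approx 371.52$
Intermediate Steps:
$h = -294$
$l = \frac{51}{98}$ ($l = - \frac{153}{-294} = \left(-153\right) \left(- \frac{1}{294}\right) = \frac{51}{98} \approx 0.52041$)
$\left(\left(-101 - -143\right) + l\right) + 329 = \left(\left(-101 - -143\right) + \frac{51}{98}\right) + 329 = \left(\left(-101 + 143\right) + \frac{51}{98}\right) + 329 = \left(42 + \frac{51}{98}\right) + 329 = \frac{4167}{98} + 329 = \frac{36409}{98}$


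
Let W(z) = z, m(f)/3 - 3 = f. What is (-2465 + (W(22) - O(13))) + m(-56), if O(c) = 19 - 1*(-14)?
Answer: -2635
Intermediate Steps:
m(f) = 9 + 3*f
O(c) = 33 (O(c) = 19 + 14 = 33)
(-2465 + (W(22) - O(13))) + m(-56) = (-2465 + (22 - 1*33)) + (9 + 3*(-56)) = (-2465 + (22 - 33)) + (9 - 168) = (-2465 - 11) - 159 = -2476 - 159 = -2635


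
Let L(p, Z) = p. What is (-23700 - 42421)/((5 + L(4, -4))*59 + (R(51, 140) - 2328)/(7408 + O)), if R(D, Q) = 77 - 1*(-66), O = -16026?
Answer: -51802798/416213 ≈ -124.46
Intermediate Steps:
R(D, Q) = 143 (R(D, Q) = 77 + 66 = 143)
(-23700 - 42421)/((5 + L(4, -4))*59 + (R(51, 140) - 2328)/(7408 + O)) = (-23700 - 42421)/((5 + 4)*59 + (143 - 2328)/(7408 - 16026)) = -66121/(9*59 - 2185/(-8618)) = -66121/(531 - 2185*(-1/8618)) = -66121/(531 + 2185/8618) = -66121/4578343/8618 = -66121*8618/4578343 = -51802798/416213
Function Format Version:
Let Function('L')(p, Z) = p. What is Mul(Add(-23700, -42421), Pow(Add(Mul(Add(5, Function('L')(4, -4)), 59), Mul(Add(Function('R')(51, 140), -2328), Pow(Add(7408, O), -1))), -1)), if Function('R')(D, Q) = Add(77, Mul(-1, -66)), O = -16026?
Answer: Rational(-51802798, 416213) ≈ -124.46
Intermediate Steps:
Function('R')(D, Q) = 143 (Function('R')(D, Q) = Add(77, 66) = 143)
Mul(Add(-23700, -42421), Pow(Add(Mul(Add(5, Function('L')(4, -4)), 59), Mul(Add(Function('R')(51, 140), -2328), Pow(Add(7408, O), -1))), -1)) = Mul(Add(-23700, -42421), Pow(Add(Mul(Add(5, 4), 59), Mul(Add(143, -2328), Pow(Add(7408, -16026), -1))), -1)) = Mul(-66121, Pow(Add(Mul(9, 59), Mul(-2185, Pow(-8618, -1))), -1)) = Mul(-66121, Pow(Add(531, Mul(-2185, Rational(-1, 8618))), -1)) = Mul(-66121, Pow(Add(531, Rational(2185, 8618)), -1)) = Mul(-66121, Pow(Rational(4578343, 8618), -1)) = Mul(-66121, Rational(8618, 4578343)) = Rational(-51802798, 416213)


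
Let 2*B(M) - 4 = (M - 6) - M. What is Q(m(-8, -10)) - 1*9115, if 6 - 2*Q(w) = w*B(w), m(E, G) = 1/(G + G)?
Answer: -364481/40 ≈ -9112.0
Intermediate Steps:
B(M) = -1 (B(M) = 2 + ((M - 6) - M)/2 = 2 + ((-6 + M) - M)/2 = 2 + (½)*(-6) = 2 - 3 = -1)
m(E, G) = 1/(2*G)
Q(w) = 3 + w/2 (Q(w) = 3 - w*(-1)/2 = 3 - (-1)*w/2 = 3 + w/2)
Q(m(-8, -10)) - 1*9115 = (3 + ((½)/(-10))/2) - 1*9115 = (3 + ((½)*(-⅒))/2) - 9115 = (3 + (½)*(-1/20)) - 9115 = (3 - 1/40) - 9115 = 119/40 - 9115 = -364481/40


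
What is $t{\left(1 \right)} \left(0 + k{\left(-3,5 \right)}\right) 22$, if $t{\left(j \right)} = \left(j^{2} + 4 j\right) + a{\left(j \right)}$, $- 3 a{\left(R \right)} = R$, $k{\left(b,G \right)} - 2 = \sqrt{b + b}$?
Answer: $\frac{616}{3} + \frac{308 i \sqrt{6}}{3} \approx 205.33 + 251.48 i$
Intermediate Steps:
$k{\left(b,G \right)} = 2 + \sqrt{2} \sqrt{b}$ ($k{\left(b,G \right)} = 2 + \sqrt{b + b} = 2 + \sqrt{2 b} = 2 + \sqrt{2} \sqrt{b}$)
$a{\left(R \right)} = - \frac{R}{3}$
$t{\left(j \right)} = j^{2} + \frac{11 j}{3}$ ($t{\left(j \right)} = \left(j^{2} + 4 j\right) - \frac{j}{3} = j^{2} + \frac{11 j}{3}$)
$t{\left(1 \right)} \left(0 + k{\left(-3,5 \right)}\right) 22 = \frac{1}{3} \cdot 1 \left(11 + 3 \cdot 1\right) \left(0 + \left(2 + \sqrt{2} \sqrt{-3}\right)\right) 22 = \frac{1}{3} \cdot 1 \left(11 + 3\right) \left(0 + \left(2 + \sqrt{2} i \sqrt{3}\right)\right) 22 = \frac{1}{3} \cdot 1 \cdot 14 \left(0 + \left(2 + i \sqrt{6}\right)\right) 22 = \frac{14 \left(2 + i \sqrt{6}\right)}{3} \cdot 22 = \left(\frac{28}{3} + \frac{14 i \sqrt{6}}{3}\right) 22 = \frac{616}{3} + \frac{308 i \sqrt{6}}{3}$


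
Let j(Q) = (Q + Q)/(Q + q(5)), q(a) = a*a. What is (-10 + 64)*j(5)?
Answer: 18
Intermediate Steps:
q(a) = a²
j(Q) = 2*Q/(25 + Q) (j(Q) = (Q + Q)/(Q + 5²) = (2*Q)/(Q + 25) = (2*Q)/(25 + Q) = 2*Q/(25 + Q))
(-10 + 64)*j(5) = (-10 + 64)*(2*5/(25 + 5)) = 54*(2*5/30) = 54*(2*5*(1/30)) = 54*(⅓) = 18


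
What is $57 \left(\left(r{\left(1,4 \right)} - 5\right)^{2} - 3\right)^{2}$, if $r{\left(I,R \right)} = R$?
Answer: $228$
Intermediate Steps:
$57 \left(\left(r{\left(1,4 \right)} - 5\right)^{2} - 3\right)^{2} = 57 \left(\left(4 - 5\right)^{2} - 3\right)^{2} = 57 \left(\left(-1\right)^{2} - 3\right)^{2} = 57 \left(1 - 3\right)^{2} = 57 \left(-2\right)^{2} = 57 \cdot 4 = 228$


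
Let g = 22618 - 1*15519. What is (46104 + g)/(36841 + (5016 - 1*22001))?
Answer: 53203/19856 ≈ 2.6794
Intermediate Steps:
g = 7099 (g = 22618 - 15519 = 7099)
(46104 + g)/(36841 + (5016 - 1*22001)) = (46104 + 7099)/(36841 + (5016 - 1*22001)) = 53203/(36841 + (5016 - 22001)) = 53203/(36841 - 16985) = 53203/19856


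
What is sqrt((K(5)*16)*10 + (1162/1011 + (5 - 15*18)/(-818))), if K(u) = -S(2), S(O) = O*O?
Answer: I*sqrt(436704802882422)/826998 ≈ 25.269*I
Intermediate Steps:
S(O) = O**2
K(u) = -4 (K(u) = -1*2**2 = -1*4 = -4)
sqrt((K(5)*16)*10 + (1162/1011 + (5 - 15*18)/(-818))) = sqrt(-4*16*10 + (1162/1011 + (5 - 15*18)/(-818))) = sqrt(-64*10 + (1162*(1/1011) + (5 - 270)*(-1/818))) = sqrt(-640 + (1162/1011 - 265*(-1/818))) = sqrt(-640 + (1162/1011 + 265/818)) = sqrt(-640 + 1218431/826998) = sqrt(-528060289/826998) = I*sqrt(436704802882422)/826998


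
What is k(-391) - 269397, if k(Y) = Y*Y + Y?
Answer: -116907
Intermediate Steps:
k(Y) = Y + Y² (k(Y) = Y² + Y = Y + Y²)
k(-391) - 269397 = -391*(1 - 391) - 269397 = -391*(-390) - 269397 = 152490 - 269397 = -116907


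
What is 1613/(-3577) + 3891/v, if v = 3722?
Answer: 7914521/13313594 ≈ 0.59447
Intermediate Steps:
1613/(-3577) + 3891/v = 1613/(-3577) + 3891/3722 = 1613*(-1/3577) + 3891*(1/3722) = -1613/3577 + 3891/3722 = 7914521/13313594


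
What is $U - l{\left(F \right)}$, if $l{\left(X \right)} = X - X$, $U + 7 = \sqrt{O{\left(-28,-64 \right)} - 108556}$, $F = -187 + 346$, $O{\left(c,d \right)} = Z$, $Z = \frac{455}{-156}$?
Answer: $-7 + \frac{i \sqrt{3908121}}{6} \approx -7.0 + 329.48 i$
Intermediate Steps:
$Z = - \frac{35}{12}$ ($Z = 455 \left(- \frac{1}{156}\right) = - \frac{35}{12} \approx -2.9167$)
$O{\left(c,d \right)} = - \frac{35}{12}$
$F = 159$
$U = -7 + \frac{i \sqrt{3908121}}{6}$ ($U = -7 + \sqrt{- \frac{35}{12} - 108556} = -7 + \sqrt{- \frac{1302707}{12}} = -7 + \frac{i \sqrt{3908121}}{6} \approx -7.0 + 329.48 i$)
$l{\left(X \right)} = 0$
$U - l{\left(F \right)} = \left(-7 + \frac{i \sqrt{3908121}}{6}\right) - 0 = \left(-7 + \frac{i \sqrt{3908121}}{6}\right) + 0 = -7 + \frac{i \sqrt{3908121}}{6}$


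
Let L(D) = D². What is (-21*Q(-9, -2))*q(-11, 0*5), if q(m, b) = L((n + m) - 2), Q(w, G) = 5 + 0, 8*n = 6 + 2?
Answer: -15120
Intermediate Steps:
n = 1 (n = (6 + 2)/8 = (⅛)*8 = 1)
Q(w, G) = 5
q(m, b) = (-1 + m)² (q(m, b) = ((1 + m) - 2)² = (-1 + m)²)
(-21*Q(-9, -2))*q(-11, 0*5) = (-21*5)*(-1 - 11)² = -105*(-12)² = -105*144 = -15120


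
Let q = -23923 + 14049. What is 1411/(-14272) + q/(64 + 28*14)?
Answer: -17695643/813504 ≈ -21.752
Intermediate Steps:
q = -9874
1411/(-14272) + q/(64 + 28*14) = 1411/(-14272) - 9874/(64 + 28*14) = 1411*(-1/14272) - 9874/(64 + 392) = -1411/14272 - 9874/456 = -1411/14272 - 9874*1/456 = -1411/14272 - 4937/228 = -17695643/813504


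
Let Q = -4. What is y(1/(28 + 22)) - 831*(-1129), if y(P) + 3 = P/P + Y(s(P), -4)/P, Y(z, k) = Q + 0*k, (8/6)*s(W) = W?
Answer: 937997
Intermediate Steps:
s(W) = 3*W/4
Y(z, k) = -4 (Y(z, k) = -4 + 0*k = -4 + 0 = -4)
y(P) = -2 - 4/P (y(P) = -3 + (P/P - 4/P) = -3 + (1 - 4/P) = -2 - 4/P)
y(1/(28 + 22)) - 831*(-1129) = (-2 - 4/(1/(28 + 22))) - 831*(-1129) = (-2 - 4/(1/50)) + 938199 = (-2 - 4/1/50) + 938199 = (-2 - 4*50) + 938199 = (-2 - 200) + 938199 = -202 + 938199 = 937997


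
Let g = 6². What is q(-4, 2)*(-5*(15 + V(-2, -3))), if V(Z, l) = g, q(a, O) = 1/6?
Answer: -85/2 ≈ -42.500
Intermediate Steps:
g = 36
q(a, O) = ⅙
V(Z, l) = 36
q(-4, 2)*(-5*(15 + V(-2, -3))) = (-5*(15 + 36))/6 = (-5*51)/6 = (⅙)*(-255) = -85/2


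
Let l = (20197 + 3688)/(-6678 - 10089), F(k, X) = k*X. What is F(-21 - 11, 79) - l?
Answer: -42363091/16767 ≈ -2526.6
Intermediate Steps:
F(k, X) = X*k
l = -23885/16767 (l = 23885/(-16767) = 23885*(-1/16767) = -23885/16767 ≈ -1.4245)
F(-21 - 11, 79) - l = 79*(-21 - 11) - 1*(-23885/16767) = 79*(-32) + 23885/16767 = -2528 + 23885/16767 = -42363091/16767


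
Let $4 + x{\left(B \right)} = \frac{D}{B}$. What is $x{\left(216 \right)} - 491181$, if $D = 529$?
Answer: $- \frac{106095431}{216} \approx -4.9118 \cdot 10^{5}$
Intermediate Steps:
$x{\left(B \right)} = -4 + \frac{529}{B}$
$x{\left(216 \right)} - 491181 = \left(-4 + \frac{529}{216}\right) - 491181 = - \frac{335}{216} - 491181 = - \frac{106095431}{216}$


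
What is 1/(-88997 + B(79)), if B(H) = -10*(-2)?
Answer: -1/88977 ≈ -1.1239e-5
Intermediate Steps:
B(H) = 20
1/(-88997 + B(79)) = 1/(-88997 + 20) = 1/(-88977) = -1/88977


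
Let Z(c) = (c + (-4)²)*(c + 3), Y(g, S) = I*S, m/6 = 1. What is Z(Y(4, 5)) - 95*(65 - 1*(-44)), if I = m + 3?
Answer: -7427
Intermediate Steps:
m = 6 (m = 6*1 = 6)
I = 9 (I = 6 + 3 = 9)
Y(g, S) = 9*S
Z(c) = (3 + c)*(16 + c) (Z(c) = (c + 16)*(3 + c) = (16 + c)*(3 + c) = (3 + c)*(16 + c))
Z(Y(4, 5)) - 95*(65 - 1*(-44)) = (48 + (9*5)² + 19*(9*5)) - 95*(65 - 1*(-44)) = (48 + 45² + 19*45) - 95*(65 + 44) = (48 + 2025 + 855) - 95*109 = 2928 - 10355 = -7427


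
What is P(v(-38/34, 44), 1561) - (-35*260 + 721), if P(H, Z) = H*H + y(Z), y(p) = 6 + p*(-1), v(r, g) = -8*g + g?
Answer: 101688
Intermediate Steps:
v(r, g) = -7*g
y(p) = 6 - p
P(H, Z) = 6 + H² - Z (P(H, Z) = H*H + (6 - Z) = H² + (6 - Z) = 6 + H² - Z)
P(v(-38/34, 44), 1561) - (-35*260 + 721) = (6 + (-7*44)² - 1*1561) - (-35*260 + 721) = (6 + (-308)² - 1561) - (-9100 + 721) = (6 + 94864 - 1561) - 1*(-8379) = 93309 + 8379 = 101688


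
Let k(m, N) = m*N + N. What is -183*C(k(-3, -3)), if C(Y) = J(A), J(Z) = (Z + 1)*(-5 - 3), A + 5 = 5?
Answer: 1464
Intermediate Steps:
A = 0 (A = -5 + 5 = 0)
k(m, N) = N + N*m (k(m, N) = N*m + N = N + N*m)
J(Z) = -8 - 8*Z (J(Z) = (1 + Z)*(-8) = -8 - 8*Z)
C(Y) = -8 (C(Y) = -8 - 8*0 = -8 + 0 = -8)
-183*C(k(-3, -3)) = -183*(-8) = 1464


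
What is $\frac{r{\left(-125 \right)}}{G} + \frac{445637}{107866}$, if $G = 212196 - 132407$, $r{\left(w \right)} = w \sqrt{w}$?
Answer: $\frac{445637}{107866} - \frac{625 i \sqrt{5}}{79789} \approx 4.1314 - 0.017515 i$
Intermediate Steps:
$r{\left(w \right)} = w^{\frac{3}{2}}$
$G = 79789$ ($G = 212196 - 132407 = 79789$)
$\frac{r{\left(-125 \right)}}{G} + \frac{445637}{107866} = \frac{\left(-125\right)^{\frac{3}{2}}}{79789} + \frac{445637}{107866} = - 625 i \sqrt{5} \cdot \frac{1}{79789} + 445637 \cdot \frac{1}{107866} = - \frac{625 i \sqrt{5}}{79789} + \frac{445637}{107866} = \frac{445637}{107866} - \frac{625 i \sqrt{5}}{79789}$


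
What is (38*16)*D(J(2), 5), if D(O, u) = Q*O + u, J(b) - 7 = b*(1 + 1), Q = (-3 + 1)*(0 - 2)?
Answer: 29792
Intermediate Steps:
Q = 4 (Q = -2*(-2) = 4)
J(b) = 7 + 2*b (J(b) = 7 + b*(1 + 1) = 7 + b*2 = 7 + 2*b)
D(O, u) = u + 4*O (D(O, u) = 4*O + u = u + 4*O)
(38*16)*D(J(2), 5) = (38*16)*(5 + 4*(7 + 2*2)) = 608*(5 + 4*(7 + 4)) = 608*(5 + 4*11) = 608*(5 + 44) = 608*49 = 29792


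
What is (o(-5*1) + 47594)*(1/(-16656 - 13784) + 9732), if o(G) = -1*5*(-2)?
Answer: 3525576982179/7610 ≈ 4.6328e+8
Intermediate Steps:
o(G) = 10 (o(G) = -5*(-2) = 10)
(o(-5*1) + 47594)*(1/(-16656 - 13784) + 9732) = (10 + 47594)*(1/(-16656 - 13784) + 9732) = 47604*(1/(-30440) + 9732) = 47604*(-1/30440 + 9732) = 47604*(296242079/30440) = 3525576982179/7610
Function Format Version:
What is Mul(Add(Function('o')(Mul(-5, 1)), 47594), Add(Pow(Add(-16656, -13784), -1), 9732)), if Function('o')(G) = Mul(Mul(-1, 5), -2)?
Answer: Rational(3525576982179, 7610) ≈ 4.6328e+8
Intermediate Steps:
Function('o')(G) = 10 (Function('o')(G) = Mul(-5, -2) = 10)
Mul(Add(Function('o')(Mul(-5, 1)), 47594), Add(Pow(Add(-16656, -13784), -1), 9732)) = Mul(Add(10, 47594), Add(Pow(Add(-16656, -13784), -1), 9732)) = Mul(47604, Add(Pow(-30440, -1), 9732)) = Mul(47604, Add(Rational(-1, 30440), 9732)) = Mul(47604, Rational(296242079, 30440)) = Rational(3525576982179, 7610)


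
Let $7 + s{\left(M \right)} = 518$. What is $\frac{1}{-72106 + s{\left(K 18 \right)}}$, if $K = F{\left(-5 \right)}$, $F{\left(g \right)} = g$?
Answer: $- \frac{1}{71595} \approx -1.3967 \cdot 10^{-5}$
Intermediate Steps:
$K = -5$
$s{\left(M \right)} = 511$ ($s{\left(M \right)} = -7 + 518 = 511$)
$\frac{1}{-72106 + s{\left(K 18 \right)}} = \frac{1}{-72106 + 511} = \frac{1}{-71595} = - \frac{1}{71595}$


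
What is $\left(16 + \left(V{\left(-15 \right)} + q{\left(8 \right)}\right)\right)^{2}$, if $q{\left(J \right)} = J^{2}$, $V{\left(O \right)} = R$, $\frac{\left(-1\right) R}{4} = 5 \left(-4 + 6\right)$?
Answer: $1600$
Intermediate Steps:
$R = -40$ ($R = - 4 \cdot 5 \left(-4 + 6\right) = - 4 \cdot 5 \cdot 2 = \left(-4\right) 10 = -40$)
$V{\left(O \right)} = -40$
$\left(16 + \left(V{\left(-15 \right)} + q{\left(8 \right)}\right)\right)^{2} = \left(16 - \left(40 - 8^{2}\right)\right)^{2} = \left(16 + \left(-40 + 64\right)\right)^{2} = \left(16 + 24\right)^{2} = 40^{2} = 1600$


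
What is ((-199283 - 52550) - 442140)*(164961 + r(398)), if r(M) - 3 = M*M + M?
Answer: -224684862318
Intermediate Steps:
r(M) = 3 + M + M² (r(M) = 3 + (M*M + M) = 3 + (M² + M) = 3 + (M + M²) = 3 + M + M²)
((-199283 - 52550) - 442140)*(164961 + r(398)) = ((-199283 - 52550) - 442140)*(164961 + (3 + 398 + 398²)) = (-251833 - 442140)*(164961 + (3 + 398 + 158404)) = -693973*(164961 + 158805) = -693973*323766 = -224684862318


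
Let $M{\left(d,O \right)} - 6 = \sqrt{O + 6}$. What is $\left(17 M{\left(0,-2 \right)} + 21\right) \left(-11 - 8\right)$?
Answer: $-2983$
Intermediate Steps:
$M{\left(d,O \right)} = 6 + \sqrt{6 + O}$ ($M{\left(d,O \right)} = 6 + \sqrt{O + 6} = 6 + \sqrt{6 + O}$)
$\left(17 M{\left(0,-2 \right)} + 21\right) \left(-11 - 8\right) = \left(17 \left(6 + \sqrt{6 - 2}\right) + 21\right) \left(-11 - 8\right) = \left(17 \left(6 + \sqrt{4}\right) + 21\right) \left(-19\right) = \left(17 \left(6 + 2\right) + 21\right) \left(-19\right) = \left(17 \cdot 8 + 21\right) \left(-19\right) = \left(136 + 21\right) \left(-19\right) = 157 \left(-19\right) = -2983$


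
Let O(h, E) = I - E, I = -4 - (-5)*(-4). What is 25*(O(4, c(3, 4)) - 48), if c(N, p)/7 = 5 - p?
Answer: -1975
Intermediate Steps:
c(N, p) = 35 - 7*p (c(N, p) = 7*(5 - p) = 35 - 7*p)
I = -24 (I = -4 - 1*20 = -4 - 20 = -24)
O(h, E) = -24 - E
25*(O(4, c(3, 4)) - 48) = 25*((-24 - (35 - 7*4)) - 48) = 25*((-24 - (35 - 28)) - 48) = 25*((-24 - 1*7) - 48) = 25*((-24 - 7) - 48) = 25*(-31 - 48) = 25*(-79) = -1975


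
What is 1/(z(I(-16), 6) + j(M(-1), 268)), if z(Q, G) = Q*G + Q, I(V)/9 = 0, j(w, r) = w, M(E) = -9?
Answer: -1/9 ≈ -0.11111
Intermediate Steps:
I(V) = 0 (I(V) = 9*0 = 0)
z(Q, G) = Q + G*Q (z(Q, G) = G*Q + Q = Q + G*Q)
1/(z(I(-16), 6) + j(M(-1), 268)) = 1/(0*(1 + 6) - 9) = 1/(0*7 - 9) = 1/(0 - 9) = 1/(-9) = -1/9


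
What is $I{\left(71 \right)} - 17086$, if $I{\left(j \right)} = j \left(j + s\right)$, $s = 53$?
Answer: $-8282$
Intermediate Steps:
$I{\left(j \right)} = j \left(53 + j\right)$ ($I{\left(j \right)} = j \left(j + 53\right) = j \left(53 + j\right)$)
$I{\left(71 \right)} - 17086 = 71 \left(53 + 71\right) - 17086 = 71 \cdot 124 - 17086 = 8804 - 17086 = -8282$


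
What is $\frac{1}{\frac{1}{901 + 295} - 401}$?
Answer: $- \frac{1196}{479595} \approx -0.0024938$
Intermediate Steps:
$\frac{1}{\frac{1}{901 + 295} - 401} = \frac{1}{\frac{1}{1196} - 401} = \frac{1}{- \frac{479595}{1196}} = - \frac{1196}{479595}$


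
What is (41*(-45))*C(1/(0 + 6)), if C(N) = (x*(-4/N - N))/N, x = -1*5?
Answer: -1337625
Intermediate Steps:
x = -5
C(N) = (5*N + 20/N)/N (C(N) = (-5*(-4/N - N))/N = (-5*(-N - 4/N))/N = (5*N + 20/N)/N)
(41*(-45))*C(1/(0 + 6)) = (41*(-45))*(5 + 20/(1/(0 + 6))²) = -1845*(5 + 20/(1/6)²) = -1845*(5 + 20/6⁻²) = -1845*(5 + 20*36) = -1845*(5 + 720) = -1845*725 = -1337625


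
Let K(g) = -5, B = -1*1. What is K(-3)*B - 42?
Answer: -37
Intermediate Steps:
B = -1
K(-3)*B - 42 = -5*(-1) - 42 = 5 - 42 = -37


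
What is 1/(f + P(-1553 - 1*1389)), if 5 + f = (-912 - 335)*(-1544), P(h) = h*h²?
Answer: -1/25462155525 ≈ -3.9274e-11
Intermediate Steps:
P(h) = h³
f = 1925363 (f = -5 + (-912 - 335)*(-1544) = -5 - 1247*(-1544) = -5 + 1925368 = 1925363)
1/(f + P(-1553 - 1*1389)) = 1/(1925363 + (-1553 - 1*1389)³) = 1/(1925363 + (-1553 - 1389)³) = 1/(1925363 + (-2942)³) = 1/(1925363 - 25464080888) = 1/(-25462155525) = -1/25462155525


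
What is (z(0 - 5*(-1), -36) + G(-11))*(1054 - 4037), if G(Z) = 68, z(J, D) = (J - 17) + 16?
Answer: -214776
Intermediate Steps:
z(J, D) = -1 + J (z(J, D) = (-17 + J) + 16 = -1 + J)
(z(0 - 5*(-1), -36) + G(-11))*(1054 - 4037) = ((-1 + (0 - 5*(-1))) + 68)*(1054 - 4037) = ((-1 + (0 + 5)) + 68)*(-2983) = ((-1 + 5) + 68)*(-2983) = (4 + 68)*(-2983) = 72*(-2983) = -214776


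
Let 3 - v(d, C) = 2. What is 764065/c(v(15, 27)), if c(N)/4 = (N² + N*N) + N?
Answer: 764065/12 ≈ 63672.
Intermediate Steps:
v(d, C) = 1 (v(d, C) = 3 - 1*2 = 3 - 2 = 1)
c(N) = 4*N + 8*N² (c(N) = 4*((N² + N*N) + N) = 4*((N² + N²) + N) = 4*(2*N² + N) = 4*(N + 2*N²) = 4*N + 8*N²)
764065/c(v(15, 27)) = 764065/((4*1*(1 + 2*1))) = 764065/((4*1*(1 + 2))) = 764065/((4*1*3)) = 764065/12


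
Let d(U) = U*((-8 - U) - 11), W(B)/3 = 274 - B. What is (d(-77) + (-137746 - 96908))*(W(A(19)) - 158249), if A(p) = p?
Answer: 37657574080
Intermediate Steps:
W(B) = 822 - 3*B (W(B) = 3*(274 - B) = 822 - 3*B)
d(U) = U*(-19 - U)
(d(-77) + (-137746 - 96908))*(W(A(19)) - 158249) = (-1*(-77)*(19 - 77) + (-137746 - 96908))*((822 - 3*19) - 158249) = (-1*(-77)*(-58) - 234654)*((822 - 57) - 158249) = (-4466 - 234654)*(765 - 158249) = -239120*(-157484) = 37657574080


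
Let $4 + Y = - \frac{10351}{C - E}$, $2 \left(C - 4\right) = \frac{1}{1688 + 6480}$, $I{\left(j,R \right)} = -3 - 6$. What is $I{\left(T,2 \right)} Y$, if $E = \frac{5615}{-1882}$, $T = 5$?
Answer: $\frac{1435921250724}{107352965} \approx 13376.0$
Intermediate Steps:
$I{\left(j,R \right)} = -9$ ($I{\left(j,R \right)} = -3 - 6 = -9$)
$E = - \frac{5615}{1882}$ ($E = 5615 \left(- \frac{1}{1882}\right) = - \frac{5615}{1882} \approx -2.9835$)
$C = \frac{65345}{16336}$ ($C = 4 + \frac{1}{2 \left(1688 + 6480\right)} = 4 + \frac{1}{2 \cdot 8168} = 4 + \frac{1}{2} \cdot \frac{1}{8168} = 4 + \frac{1}{16336} = \frac{65345}{16336} \approx 4.0001$)
$Y = - \frac{159546805636}{107352965}$ ($Y = -4 - \frac{10351}{\frac{65345}{16336} - - \frac{5615}{1882}} = -4 - \frac{10351}{\frac{65345}{16336} + \frac{5615}{1882}} = -4 - \frac{10351}{\frac{107352965}{15372176}} = -4 - \frac{159117393776}{107352965} = - \frac{159546805636}{107352965} \approx -1486.2$)
$I{\left(T,2 \right)} Y = \left(-9\right) \left(- \frac{159546805636}{107352965}\right) = \frac{1435921250724}{107352965}$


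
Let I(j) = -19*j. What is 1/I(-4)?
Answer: 1/76 ≈ 0.013158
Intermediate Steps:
1/I(-4) = 1/(-19*(-4)) = 1/76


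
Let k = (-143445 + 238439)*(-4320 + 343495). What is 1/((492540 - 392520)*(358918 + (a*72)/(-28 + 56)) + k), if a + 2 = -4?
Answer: 7/476819176010 ≈ 1.4681e-11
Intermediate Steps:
a = -6 (a = -2 - 4 = -6)
k = 32219589950 (k = 94994*339175 = 32219589950)
1/((492540 - 392520)*(358918 + (a*72)/(-28 + 56)) + k) = 1/((492540 - 392520)*(358918 + (-6*72)/(-28 + 56)) + 32219589950) = 1/(100020*(358918 - 432/28) + 32219589950) = 1/(100020*(358918 - 432*1/28) + 32219589950) = 1/(100020*(358918 - 108/7) + 32219589950) = 1/(100020*(2512318/7) + 32219589950) = 1/(251282046360/7 + 32219589950) = 1/(476819176010/7) = 7/476819176010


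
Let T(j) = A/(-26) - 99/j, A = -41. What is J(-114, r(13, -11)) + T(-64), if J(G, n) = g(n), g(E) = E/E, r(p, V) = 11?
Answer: 3431/832 ≈ 4.1238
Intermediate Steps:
g(E) = 1
J(G, n) = 1
T(j) = 41/26 - 99/j (T(j) = -41/(-26) - 99/j = -41*(-1/26) - 99/j = 41/26 - 99/j)
J(-114, r(13, -11)) + T(-64) = 1 + (41/26 - 99/(-64)) = 1 + (41/26 - 99*(-1/64)) = 1 + (41/26 + 99/64) = 1 + 2599/832 = 3431/832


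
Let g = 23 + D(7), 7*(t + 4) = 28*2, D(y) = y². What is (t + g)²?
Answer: 5776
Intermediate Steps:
t = 4 (t = -4 + (28*2)/7 = -4 + (⅐)*56 = -4 + 8 = 4)
g = 72 (g = 23 + 7² = 23 + 49 = 72)
(t + g)² = (4 + 72)² = 76² = 5776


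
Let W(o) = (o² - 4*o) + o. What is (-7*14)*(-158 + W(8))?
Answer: 11564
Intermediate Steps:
W(o) = o² - 3*o
(-7*14)*(-158 + W(8)) = (-7*14)*(-158 + 8*(-3 + 8)) = -98*(-158 + 8*5) = -98*(-158 + 40) = -98*(-118) = 11564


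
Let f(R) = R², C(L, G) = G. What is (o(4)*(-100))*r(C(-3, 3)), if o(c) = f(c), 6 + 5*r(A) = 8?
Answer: -640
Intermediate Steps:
r(A) = ⅖ (r(A) = -6/5 + (⅕)*8 = -6/5 + 8/5 = ⅖)
o(c) = c²
(o(4)*(-100))*r(C(-3, 3)) = (4²*(-100))*(⅖) = (16*(-100))*(⅖) = -1600*⅖ = -640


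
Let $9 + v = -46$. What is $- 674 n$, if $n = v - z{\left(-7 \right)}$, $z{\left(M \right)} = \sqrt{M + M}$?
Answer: $37070 + 674 i \sqrt{14} \approx 37070.0 + 2521.9 i$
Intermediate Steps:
$v = -55$ ($v = -9 - 46 = -55$)
$z{\left(M \right)} = \sqrt{2} \sqrt{M}$ ($z{\left(M \right)} = \sqrt{2 M} = \sqrt{2} \sqrt{M}$)
$n = -55 - i \sqrt{14}$ ($n = -55 - \sqrt{2} \sqrt{-7} = -55 - \sqrt{2} i \sqrt{7} = -55 - i \sqrt{14} \approx -55.0 - 3.7417 i$)
$- 674 n = - 674 \left(-55 - i \sqrt{14}\right) = 37070 + 674 i \sqrt{14}$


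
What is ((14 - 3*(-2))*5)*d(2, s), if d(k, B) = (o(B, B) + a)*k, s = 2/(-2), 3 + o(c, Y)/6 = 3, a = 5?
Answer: 1000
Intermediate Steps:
o(c, Y) = 0 (o(c, Y) = -18 + 6*3 = -18 + 18 = 0)
s = -1 (s = 2*(-½) = -1)
d(k, B) = 5*k (d(k, B) = (0 + 5)*k = 5*k)
((14 - 3*(-2))*5)*d(2, s) = ((14 - 3*(-2))*5)*(5*2) = ((14 + 6)*5)*10 = (20*5)*10 = 100*10 = 1000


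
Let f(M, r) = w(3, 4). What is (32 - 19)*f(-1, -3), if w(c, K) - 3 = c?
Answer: 78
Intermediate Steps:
w(c, K) = 3 + c
f(M, r) = 6 (f(M, r) = 3 + 3 = 6)
(32 - 19)*f(-1, -3) = (32 - 19)*6 = 13*6 = 78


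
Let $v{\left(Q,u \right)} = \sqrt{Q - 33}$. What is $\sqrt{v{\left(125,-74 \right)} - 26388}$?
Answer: $\sqrt{-26388 + 2 \sqrt{23}} \approx 162.41 i$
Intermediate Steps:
$v{\left(Q,u \right)} = \sqrt{-33 + Q}$
$\sqrt{v{\left(125,-74 \right)} - 26388} = \sqrt{\sqrt{-33 + 125} - 26388} = \sqrt{\sqrt{92} - 26388} = \sqrt{2 \sqrt{23} - 26388} = \sqrt{-26388 + 2 \sqrt{23}}$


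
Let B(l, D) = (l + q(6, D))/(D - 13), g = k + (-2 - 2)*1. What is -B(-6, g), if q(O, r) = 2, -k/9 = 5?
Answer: -2/31 ≈ -0.064516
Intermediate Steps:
k = -45 (k = -9*5 = -45)
g = -49 (g = -45 + (-2 - 2)*1 = -45 - 4*1 = -45 - 4 = -49)
B(l, D) = (2 + l)/(-13 + D) (B(l, D) = (l + 2)/(D - 13) = (2 + l)/(-13 + D))
-B(-6, g) = -(2 - 6)/(-13 - 49) = -(-4)/(-62) = -(-1)*(-4)/62 = -1*2/31 = -2/31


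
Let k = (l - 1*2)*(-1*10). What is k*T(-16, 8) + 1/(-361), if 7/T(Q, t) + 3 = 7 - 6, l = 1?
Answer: -12636/361 ≈ -35.003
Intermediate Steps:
T(Q, t) = -7/2 (T(Q, t) = 7/(-3 + (7 - 6)) = 7/(-3 + 1) = 7/(-2) = 7*(-1/2) = -7/2)
k = 10 (k = (1 - 1*2)*(-1*10) = (1 - 2)*(-10) = -1*(-10) = 10)
k*T(-16, 8) + 1/(-361) = 10*(-7/2) + 1/(-361) = -35 - 1/361 = -12636/361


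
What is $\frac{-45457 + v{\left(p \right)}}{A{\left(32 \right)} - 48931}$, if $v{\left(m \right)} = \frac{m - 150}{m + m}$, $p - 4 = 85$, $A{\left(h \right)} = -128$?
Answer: $\frac{8091407}{8732502} \approx 0.92659$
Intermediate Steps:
$p = 89$ ($p = 4 + 85 = 89$)
$v{\left(m \right)} = \frac{-150 + m}{2 m}$
$\frac{-45457 + v{\left(p \right)}}{A{\left(32 \right)} - 48931} = \frac{-45457 + \frac{-150 + 89}{2 \cdot 89}}{-128 - 48931} = \frac{-45457 + \frac{1}{2} \cdot \frac{1}{89} \left(-61\right)}{-49059} = \left(-45457 - \frac{61}{178}\right) \left(- \frac{1}{49059}\right) = \left(- \frac{8091407}{178}\right) \left(- \frac{1}{49059}\right) = \frac{8091407}{8732502}$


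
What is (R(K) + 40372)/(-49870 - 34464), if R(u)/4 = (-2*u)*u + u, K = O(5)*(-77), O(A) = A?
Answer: 573484/42167 ≈ 13.600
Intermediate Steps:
K = -385 (K = 5*(-77) = -385)
R(u) = -8*u² + 4*u (R(u) = 4*((-2*u)*u + u) = 4*(-2*u² + u) = 4*(u - 2*u²) = -8*u² + 4*u)
(R(K) + 40372)/(-49870 - 34464) = (4*(-385)*(1 - 2*(-385)) + 40372)/(-49870 - 34464) = (4*(-385)*(1 + 770) + 40372)/(-84334) = (4*(-385)*771 + 40372)*(-1/84334) = (-1187340 + 40372)*(-1/84334) = -1146968*(-1/84334) = 573484/42167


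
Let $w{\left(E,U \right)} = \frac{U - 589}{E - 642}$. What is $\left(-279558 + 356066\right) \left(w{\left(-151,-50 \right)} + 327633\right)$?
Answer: $\frac{19877819520864}{793} \approx 2.5067 \cdot 10^{10}$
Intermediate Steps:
$w{\left(E,U \right)} = \frac{-589 + U}{-642 + E}$
$\left(-279558 + 356066\right) \left(w{\left(-151,-50 \right)} + 327633\right) = \left(-279558 + 356066\right) \left(\frac{-589 - 50}{-642 - 151} + 327633\right) = 76508 \left(\frac{1}{-793} \left(-639\right) + 327633\right) = 76508 \left(\left(- \frac{1}{793}\right) \left(-639\right) + 327633\right) = 76508 \left(\frac{639}{793} + 327633\right) = 76508 \cdot \frac{259813608}{793} = \frac{19877819520864}{793}$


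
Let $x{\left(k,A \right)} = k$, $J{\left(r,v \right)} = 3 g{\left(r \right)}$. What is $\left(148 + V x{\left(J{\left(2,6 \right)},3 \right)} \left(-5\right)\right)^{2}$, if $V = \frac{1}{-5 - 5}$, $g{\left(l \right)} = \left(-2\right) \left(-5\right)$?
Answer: $26569$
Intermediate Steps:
$g{\left(l \right)} = 10$
$J{\left(r,v \right)} = 30$ ($J{\left(r,v \right)} = 3 \cdot 10 = 30$)
$V = - \frac{1}{10}$ ($V = \frac{1}{-5 - 5} = \frac{1}{-10} = - \frac{1}{10} \approx -0.1$)
$\left(148 + V x{\left(J{\left(2,6 \right)},3 \right)} \left(-5\right)\right)^{2} = \left(148 + \left(- \frac{1}{10}\right) 30 \left(-5\right)\right)^{2} = \left(148 - -15\right)^{2} = \left(148 + 15\right)^{2} = 163^{2} = 26569$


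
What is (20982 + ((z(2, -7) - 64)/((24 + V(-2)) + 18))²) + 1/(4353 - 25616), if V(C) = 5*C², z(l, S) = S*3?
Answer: 1715116803835/81734972 ≈ 20984.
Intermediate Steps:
z(l, S) = 3*S
(20982 + ((z(2, -7) - 64)/((24 + V(-2)) + 18))²) + 1/(4353 - 25616) = (20982 + ((3*(-7) - 64)/((24 + 5*(-2)²) + 18))²) + 1/(4353 - 25616) = (20982 + ((-21 - 64)/((24 + 5*4) + 18))²) + 1/(-21263) = (20982 + (-85/((24 + 20) + 18))²) - 1/21263 = (20982 + (-85/(44 + 18))²) - 1/21263 = (20982 + (-85/62)²) - 1/21263 = (20982 + 7225/3844) - 1/21263 = 80662033/3844 - 1/21263 = 1715116803835/81734972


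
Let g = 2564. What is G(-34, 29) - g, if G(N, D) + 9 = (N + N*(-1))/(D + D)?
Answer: -2573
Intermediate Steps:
G(N, D) = -9 (G(N, D) = -9 + (N + N*(-1))/(D + D) = -9 + (N - N)/((2*D)) = -9 + 0*(1/(2*D)) = -9 + 0 = -9)
G(-34, 29) - g = -9 - 1*2564 = -9 - 2564 = -2573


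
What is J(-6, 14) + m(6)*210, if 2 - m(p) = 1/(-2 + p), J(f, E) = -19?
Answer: 697/2 ≈ 348.50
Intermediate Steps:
m(p) = 2 - 1/(-2 + p)
J(-6, 14) + m(6)*210 = -19 + ((-5 + 2*6)/(-2 + 6))*210 = -19 + ((-5 + 12)/4)*210 = -19 + ((¼)*7)*210 = -19 + (7/4)*210 = -19 + 735/2 = 697/2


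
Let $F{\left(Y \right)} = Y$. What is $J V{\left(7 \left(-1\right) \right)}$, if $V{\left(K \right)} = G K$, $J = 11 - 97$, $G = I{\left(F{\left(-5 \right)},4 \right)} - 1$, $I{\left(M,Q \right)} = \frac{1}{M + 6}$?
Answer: $0$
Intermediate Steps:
$I{\left(M,Q \right)} = \frac{1}{6 + M}$
$G = 0$ ($G = \frac{1}{6 - 5} - 1 = 1^{-1} - 1 = 1 - 1 = 0$)
$J = -86$
$V{\left(K \right)} = 0$ ($V{\left(K \right)} = 0 K = 0$)
$J V{\left(7 \left(-1\right) \right)} = \left(-86\right) 0 = 0$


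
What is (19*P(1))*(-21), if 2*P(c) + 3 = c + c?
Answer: 399/2 ≈ 199.50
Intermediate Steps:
P(c) = -3/2 + c (P(c) = -3/2 + (c + c)/2 = -3/2 + (2*c)/2 = -3/2 + c)
(19*P(1))*(-21) = (19*(-3/2 + 1))*(-21) = (19*(-1/2))*(-21) = -19/2*(-21) = 399/2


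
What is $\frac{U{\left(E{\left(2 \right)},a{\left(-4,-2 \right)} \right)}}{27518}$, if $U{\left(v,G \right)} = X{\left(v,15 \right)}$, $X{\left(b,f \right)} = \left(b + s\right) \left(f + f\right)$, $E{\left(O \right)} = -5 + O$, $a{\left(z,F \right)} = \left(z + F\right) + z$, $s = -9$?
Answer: $- \frac{180}{13759} \approx -0.013082$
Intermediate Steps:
$a{\left(z,F \right)} = F + 2 z$ ($a{\left(z,F \right)} = \left(F + z\right) + z = F + 2 z$)
$X{\left(b,f \right)} = 2 f \left(-9 + b\right)$ ($X{\left(b,f \right)} = \left(b - 9\right) \left(f + f\right) = \left(-9 + b\right) 2 f = 2 f \left(-9 + b\right)$)
$U{\left(v,G \right)} = -270 + 30 v$ ($U{\left(v,G \right)} = 2 \cdot 15 \left(-9 + v\right) = -270 + 30 v$)
$\frac{U{\left(E{\left(2 \right)},a{\left(-4,-2 \right)} \right)}}{27518} = \frac{-270 + 30 \left(-5 + 2\right)}{27518} = \left(-270 + 30 \left(-3\right)\right) \frac{1}{27518} = \left(-270 - 90\right) \frac{1}{27518} = \left(-360\right) \frac{1}{27518} = - \frac{180}{13759}$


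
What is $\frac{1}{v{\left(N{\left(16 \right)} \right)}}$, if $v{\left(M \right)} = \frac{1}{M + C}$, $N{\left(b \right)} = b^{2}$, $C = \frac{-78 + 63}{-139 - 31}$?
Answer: $\frac{8707}{34} \approx 256.09$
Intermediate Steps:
$C = \frac{3}{34}$ ($C = - \frac{15}{-170} = \left(-15\right) \left(- \frac{1}{170}\right) = \frac{3}{34} \approx 0.088235$)
$v{\left(M \right)} = \frac{1}{\frac{3}{34} + M}$ ($v{\left(M \right)} = \frac{1}{M + \frac{3}{34}} = \frac{1}{\frac{3}{34} + M}$)
$\frac{1}{v{\left(N{\left(16 \right)} \right)}} = \frac{1}{34 \frac{1}{3 + 34 \cdot 16^{2}}} = \frac{1}{34 \frac{1}{3 + 34 \cdot 256}} = \frac{1}{34 \frac{1}{3 + 8704}} = \frac{1}{34 \cdot \frac{1}{8707}} = \frac{1}{\frac{34}{8707}} = \frac{8707}{34}$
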